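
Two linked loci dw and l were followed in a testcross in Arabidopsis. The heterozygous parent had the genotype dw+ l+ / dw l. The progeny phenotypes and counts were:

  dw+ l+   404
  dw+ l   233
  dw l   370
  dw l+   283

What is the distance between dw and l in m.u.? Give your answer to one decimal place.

40.0 m.u.

The recombinant classes are dw+ l and dw l+: 233 + 283 = 516.
Recombination frequency = 516/1290 = 0.4000 ≈ 40.0%, i.e. 40.0 m.u.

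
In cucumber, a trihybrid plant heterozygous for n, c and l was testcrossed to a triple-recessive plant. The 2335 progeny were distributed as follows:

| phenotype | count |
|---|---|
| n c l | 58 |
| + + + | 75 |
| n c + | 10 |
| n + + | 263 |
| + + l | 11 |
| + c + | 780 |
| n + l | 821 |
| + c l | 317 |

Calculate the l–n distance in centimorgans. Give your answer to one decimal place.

The two most frequent reciprocal classes, n + l and + c +, are the parental types, so the F1 was n + l / + c +.
The two rarest classes, + + l and n c +, are the double crossovers. Comparing them with the parentals, only the n allele has switched, so n is the middle locus and the order is l – n – c.
Crossovers in the l–n interval produce the single-crossover classes n + + and + c l (263 + 317 = 580) plus the double crossovers (21).
RF(l–n) = (580 + 21) / 2335 = 601/2335 = 0.2574 → 25.7 centimorgans.

25.7 centimorgans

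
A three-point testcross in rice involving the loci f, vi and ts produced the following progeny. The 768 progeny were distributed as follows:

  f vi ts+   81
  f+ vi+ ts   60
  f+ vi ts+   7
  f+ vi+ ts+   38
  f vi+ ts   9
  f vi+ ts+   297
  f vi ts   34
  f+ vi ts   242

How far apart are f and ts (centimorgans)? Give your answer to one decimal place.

11.5 centimorgans

The two most frequent reciprocal classes, f vi+ ts+ and f+ vi ts, are the parental types, so the F1 was f vi+ ts+ / f+ vi ts.
The two rarest classes, f vi+ ts and f+ vi ts+, are the double crossovers. Comparing them with the parentals, only the ts allele has switched, so ts is the middle locus and the order is f – ts – vi.
Crossovers in the f–ts interval produce the single-crossover classes f+ vi+ ts+ and f vi ts (38 + 34 = 72) plus the double crossovers (16).
RF(f–ts) = (72 + 16) / 768 = 88/768 = 0.1146 → 11.5 centimorgans.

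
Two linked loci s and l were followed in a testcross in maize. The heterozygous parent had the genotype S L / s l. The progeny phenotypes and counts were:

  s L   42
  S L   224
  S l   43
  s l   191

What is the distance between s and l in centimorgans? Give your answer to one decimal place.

The recombinant classes are S l and s L: 43 + 42 = 85.
Recombination frequency = 85/500 = 0.1700 ≈ 17.0%, i.e. 17.0 centimorgans.

17.0 centimorgans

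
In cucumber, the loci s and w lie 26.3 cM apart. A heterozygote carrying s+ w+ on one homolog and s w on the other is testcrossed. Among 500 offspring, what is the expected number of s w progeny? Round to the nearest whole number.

A map distance of 26.3 cM corresponds to a recombination frequency of 0.263.
The F1 is s+ w+ / s w, so s w is a parental gamete class with expected frequency (1 − r)/2 = 0.737/2 = 0.3685.
Expected number = 0.3685 × 500 = 184.25 ≈ 184.

184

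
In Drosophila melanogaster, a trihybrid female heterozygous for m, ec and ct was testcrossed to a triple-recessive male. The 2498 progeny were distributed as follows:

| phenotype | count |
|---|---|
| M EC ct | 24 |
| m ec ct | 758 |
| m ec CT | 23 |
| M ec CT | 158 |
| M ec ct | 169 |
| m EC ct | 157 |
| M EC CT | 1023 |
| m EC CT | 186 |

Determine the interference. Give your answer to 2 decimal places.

The two most frequent reciprocal classes, M EC CT and m ec ct, are the parental types, so the F1 was M EC CT / m ec ct.
The two rarest classes, M EC ct and m ec CT, are the double crossovers. Comparing them with the parentals, only the ct allele has switched, so ct is the middle locus and the order is m – ct – ec.
m–ct: (355 + 47)/2498 = 0.1609; ct–ec: (315 + 47)/2498 = 0.1449.
Expected DCO frequency = 0.1609 × 0.1449 ≈ 0.02331; observed = 47/2498 ≈ 0.01882.
Coefficient of coincidence = 0.01882/0.02331 ≈ 0.81; interference = 1 − 0.81 = 0.19.

0.19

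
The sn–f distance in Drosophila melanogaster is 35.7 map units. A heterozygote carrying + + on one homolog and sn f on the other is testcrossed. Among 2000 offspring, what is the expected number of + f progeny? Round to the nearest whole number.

A map distance of 35.7 map units corresponds to a recombination frequency of 0.357.
The F1 is + + / sn f, so + f is a recombinant gamete class with expected frequency r/2 = 0.357/2 = 0.1785.
Expected number = 0.1785 × 2000 = 357.00 ≈ 357.

357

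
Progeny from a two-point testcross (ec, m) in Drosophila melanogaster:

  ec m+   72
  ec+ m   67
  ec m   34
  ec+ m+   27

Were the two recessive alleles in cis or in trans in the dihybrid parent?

trans

The two most frequent classes are ec+ m (67) and ec m+ (72); these are the parental (non-recombinant) types.
So the F1 carried ec+ m on one chromosome and ec m+ on the other — the recessive alleles are on opposite chromosomes (trans / repulsion).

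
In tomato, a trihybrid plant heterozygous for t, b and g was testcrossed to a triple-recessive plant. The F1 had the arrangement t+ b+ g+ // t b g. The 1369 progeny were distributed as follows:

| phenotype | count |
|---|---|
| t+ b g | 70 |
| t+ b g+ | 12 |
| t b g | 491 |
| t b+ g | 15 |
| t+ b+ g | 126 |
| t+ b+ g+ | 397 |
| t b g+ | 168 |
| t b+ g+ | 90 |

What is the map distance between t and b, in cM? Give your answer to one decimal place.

13.7 cM

The two rarest classes, t+ b g+ and t b+ g, are the double crossovers. Comparing them with the parentals, only the b allele has switched, so b is the middle locus and the order is g – b – t.
Crossovers in the b–t interval produce the single-crossover classes t b+ g+ and t+ b g (90 + 70 = 160) plus the double crossovers (27).
RF(b–t) = (160 + 27) / 1369 = 187/1369 = 0.1366 → 13.7 cM.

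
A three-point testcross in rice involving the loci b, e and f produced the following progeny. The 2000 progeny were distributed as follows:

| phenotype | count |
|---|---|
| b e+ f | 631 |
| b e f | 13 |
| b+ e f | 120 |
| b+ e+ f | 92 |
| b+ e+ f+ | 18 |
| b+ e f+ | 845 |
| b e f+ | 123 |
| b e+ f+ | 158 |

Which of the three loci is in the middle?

The two most frequent reciprocal classes, b+ e f+ and b e+ f, are the parental types, so the F1 was b+ e f+ / b e+ f.
The two rarest classes, b+ e+ f+ and b e f, are the double crossovers. Comparing them with the parentals, only the e allele has switched, so e is the middle locus and the order is b – e – f.

e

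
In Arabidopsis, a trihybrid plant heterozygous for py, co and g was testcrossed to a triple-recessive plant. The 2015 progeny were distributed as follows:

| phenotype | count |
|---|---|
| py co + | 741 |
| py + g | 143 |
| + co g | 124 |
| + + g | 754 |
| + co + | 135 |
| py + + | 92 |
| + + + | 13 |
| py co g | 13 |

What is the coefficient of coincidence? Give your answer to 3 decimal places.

The two most frequent reciprocal classes, py co + and + + g, are the parental types, so the F1 was py co + / + + g.
The two rarest classes, py co g and + + +, are the double crossovers. Comparing them with the parentals, only the g allele has switched, so g is the middle locus and the order is co – g – py.
co–g: (216 + 26)/2015 = 0.1201; g–py: (278 + 26)/2015 = 0.1509.
Expected DCO frequency = 0.1201 × 0.1509 ≈ 0.01812; observed = 26/2015 ≈ 0.01290.
Coefficient of coincidence = 0.01290/0.01812 ≈ 0.712.

0.712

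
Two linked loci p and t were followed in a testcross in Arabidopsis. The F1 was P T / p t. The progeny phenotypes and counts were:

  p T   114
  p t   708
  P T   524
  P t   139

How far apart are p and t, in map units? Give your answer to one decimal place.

The recombinant classes are P t and p T: 139 + 114 = 253.
Recombination frequency = 253/1485 = 0.1704 ≈ 17.0%, i.e. 17.0 map units.

17.0 map units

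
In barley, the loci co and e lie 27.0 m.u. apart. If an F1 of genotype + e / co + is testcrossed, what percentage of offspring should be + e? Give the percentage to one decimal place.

A map distance of 27.0 m.u. corresponds to a recombination frequency of 0.270.
The F1 is + e / co +, so + e is a parental gamete class with expected frequency (1 − r)/2 = 0.730/2 = 0.3650.
That is 0.3650 = 36.5% of the progeny.

36.5%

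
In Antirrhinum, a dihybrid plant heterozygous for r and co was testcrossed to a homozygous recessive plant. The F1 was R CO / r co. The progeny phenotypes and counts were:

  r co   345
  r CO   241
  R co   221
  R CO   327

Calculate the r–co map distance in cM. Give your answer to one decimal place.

The recombinant classes are R co and r CO: 221 + 241 = 462.
Recombination frequency = 462/1134 = 0.4074 ≈ 40.7%, i.e. 40.7 cM.

40.7 cM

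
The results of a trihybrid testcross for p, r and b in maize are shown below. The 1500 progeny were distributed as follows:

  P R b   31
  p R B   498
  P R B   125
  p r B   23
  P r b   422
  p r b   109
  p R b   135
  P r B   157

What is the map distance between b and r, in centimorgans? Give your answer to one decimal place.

23.1 centimorgans

The two most frequent reciprocal classes, p R B and P r b, are the parental types, so the F1 was p R B / P r b.
The two rarest classes, p r B and P R b, are the double crossovers. Comparing them with the parentals, only the r allele has switched, so r is the middle locus and the order is b – r – p.
Crossovers in the b–r interval produce the single-crossover classes p R b and P r B (135 + 157 = 292) plus the double crossovers (54).
RF(b–r) = (292 + 54) / 1500 = 346/1500 = 0.2307 → 23.1 centimorgans.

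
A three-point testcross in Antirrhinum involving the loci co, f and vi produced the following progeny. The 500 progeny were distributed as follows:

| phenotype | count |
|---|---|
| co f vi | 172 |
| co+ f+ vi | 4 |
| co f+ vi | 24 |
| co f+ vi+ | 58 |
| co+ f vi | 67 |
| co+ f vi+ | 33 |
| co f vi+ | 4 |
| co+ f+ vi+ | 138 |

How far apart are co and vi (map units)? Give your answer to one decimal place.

26.6 map units

The two most frequent reciprocal classes, co f vi and co+ f+ vi+, are the parental types, so the F1 was co f vi / co+ f+ vi+.
The two rarest classes, co f vi+ and co+ f+ vi, are the double crossovers. Comparing them with the parentals, only the vi allele has switched, so vi is the middle locus and the order is co – vi – f.
Crossovers in the co–vi interval produce the single-crossover classes co+ f vi and co f+ vi+ (67 + 58 = 125) plus the double crossovers (8).
RF(co–vi) = (125 + 8) / 500 = 133/500 = 0.2660 → 26.6 map units.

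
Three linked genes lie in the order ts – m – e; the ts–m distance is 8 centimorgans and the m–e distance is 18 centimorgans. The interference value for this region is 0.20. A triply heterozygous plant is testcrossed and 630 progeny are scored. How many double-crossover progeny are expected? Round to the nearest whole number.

7

Map distances give recombination frequencies of 0.080 and 0.180 for the two intervals.
With interference 0.20 (so coincidence = 0.80), expected double-crossover frequency = 0.080 × 0.180 × 0.80 = 0.01152.
Expected number = 0.01152 × 630 = 7.26 ≈ 7.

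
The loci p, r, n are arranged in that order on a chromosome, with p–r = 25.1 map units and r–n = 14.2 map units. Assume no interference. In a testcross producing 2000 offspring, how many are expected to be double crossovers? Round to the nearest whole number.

71

Map distances give recombination frequencies of 0.251 and 0.142 for the two intervals.
With no interference, expected double-crossover frequency = 0.251 × 0.142 = 0.03564.
Expected number = 0.03564 × 2000 = 71.28 ≈ 71.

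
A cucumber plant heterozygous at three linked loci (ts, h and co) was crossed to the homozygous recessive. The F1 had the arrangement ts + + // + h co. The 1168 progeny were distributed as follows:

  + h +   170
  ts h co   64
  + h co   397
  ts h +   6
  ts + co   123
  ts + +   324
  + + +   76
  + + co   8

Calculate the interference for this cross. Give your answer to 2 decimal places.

0.65

The two rarest classes, ts h + and + + co, are the double crossovers. Comparing them with the parentals, only the h allele has switched, so h is the middle locus and the order is ts – h – co.
ts–h: (140 + 14)/1168 = 0.1318; h–co: (293 + 14)/1168 = 0.2628.
Expected DCO frequency = 0.1318 × 0.2628 ≈ 0.03464; observed = 14/1168 ≈ 0.01199.
Coefficient of coincidence = 0.01199/0.03464 ≈ 0.35; interference = 1 − 0.35 = 0.65.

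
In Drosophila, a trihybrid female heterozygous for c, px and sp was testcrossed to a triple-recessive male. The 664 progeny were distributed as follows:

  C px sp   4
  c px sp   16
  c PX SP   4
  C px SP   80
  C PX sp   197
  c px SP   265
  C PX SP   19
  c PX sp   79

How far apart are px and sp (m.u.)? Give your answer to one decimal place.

6.5 m.u.

The two most frequent reciprocal classes, c px SP and C PX sp, are the parental types, so the F1 was c px SP / C PX sp.
The two rarest classes, c PX SP and C px sp, are the double crossovers. Comparing them with the parentals, only the px allele has switched, so px is the middle locus and the order is sp – px – c.
Crossovers in the sp–px interval produce the single-crossover classes c px sp and C PX SP (16 + 19 = 35) plus the double crossovers (8).
RF(sp–px) = (35 + 8) / 664 = 43/664 = 0.0648 → 6.5 m.u.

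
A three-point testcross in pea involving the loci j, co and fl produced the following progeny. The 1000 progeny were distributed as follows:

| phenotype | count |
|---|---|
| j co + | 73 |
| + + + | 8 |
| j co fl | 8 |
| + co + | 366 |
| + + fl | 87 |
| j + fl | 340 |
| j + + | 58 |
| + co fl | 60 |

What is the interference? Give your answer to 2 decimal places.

The two most frequent reciprocal classes, j + fl and + co +, are the parental types, so the F1 was j + fl / + co +.
The two rarest classes, j co fl and + + +, are the double crossovers. Comparing them with the parentals, only the co allele has switched, so co is the middle locus and the order is fl – co – j.
fl–co: (118 + 16)/1000 = 0.1340; co–j: (160 + 16)/1000 = 0.1760.
Expected DCO frequency = 0.1340 × 0.1760 ≈ 0.02358; observed = 16/1000 ≈ 0.01600.
Coefficient of coincidence = 0.01600/0.02358 ≈ 0.68; interference = 1 − 0.68 = 0.32.

0.32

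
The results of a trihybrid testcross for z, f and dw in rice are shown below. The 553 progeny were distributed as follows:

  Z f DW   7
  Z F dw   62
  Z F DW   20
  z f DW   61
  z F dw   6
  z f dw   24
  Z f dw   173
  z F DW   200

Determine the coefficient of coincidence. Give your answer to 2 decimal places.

The two most frequent reciprocal classes, Z f dw and z F DW, are the parental types, so the F1 was Z f dw / z F DW.
The two rarest classes, Z f DW and z F dw, are the double crossovers. Comparing them with the parentals, only the dw allele has switched, so dw is the middle locus and the order is z – dw – f.
z–dw: (44 + 13)/553 = 0.1031; dw–f: (123 + 13)/553 = 0.2459.
Expected DCO frequency = 0.1031 × 0.2459 ≈ 0.02535; observed = 13/553 ≈ 0.02351.
Coefficient of coincidence = 0.02351/0.02535 ≈ 0.93.

0.93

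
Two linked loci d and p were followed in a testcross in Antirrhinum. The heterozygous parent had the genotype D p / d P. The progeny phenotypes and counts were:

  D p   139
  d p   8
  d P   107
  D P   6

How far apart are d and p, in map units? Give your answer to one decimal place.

5.4 map units

The recombinant classes are D P and d p: 6 + 8 = 14.
Recombination frequency = 14/260 = 0.0538 ≈ 5.4%, i.e. 5.4 map units.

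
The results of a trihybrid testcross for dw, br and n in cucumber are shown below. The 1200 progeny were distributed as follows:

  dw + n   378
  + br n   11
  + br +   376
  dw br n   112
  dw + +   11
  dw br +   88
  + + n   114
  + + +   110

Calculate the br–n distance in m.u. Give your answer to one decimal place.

The two most frequent reciprocal classes, dw + n and + br +, are the parental types, so the F1 was dw + n / + br +.
The two rarest classes, dw + + and + br n, are the double crossovers. Comparing them with the parentals, only the n allele has switched, so n is the middle locus and the order is dw – n – br.
Crossovers in the n–br interval produce the single-crossover classes dw br n and + + + (112 + 110 = 222) plus the double crossovers (22).
RF(n–br) = (222 + 22) / 1200 = 244/1200 = 0.2033 → 20.3 m.u.

20.3 m.u.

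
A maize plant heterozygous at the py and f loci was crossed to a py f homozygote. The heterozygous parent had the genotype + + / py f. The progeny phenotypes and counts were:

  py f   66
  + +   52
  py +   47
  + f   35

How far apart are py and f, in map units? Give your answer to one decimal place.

The recombinant classes are + f and py +: 35 + 47 = 82.
Recombination frequency = 82/200 = 0.4100 ≈ 41.0%, i.e. 41.0 map units.

41.0 map units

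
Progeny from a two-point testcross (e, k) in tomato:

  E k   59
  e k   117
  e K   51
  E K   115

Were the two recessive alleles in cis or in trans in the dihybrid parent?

The two most frequent classes are E K (115) and e k (117); these are the parental (non-recombinant) types.
So the F1 carried E K on one chromosome and e k on the other — the recessive alleles are on the same chromosome (cis / coupling).

cis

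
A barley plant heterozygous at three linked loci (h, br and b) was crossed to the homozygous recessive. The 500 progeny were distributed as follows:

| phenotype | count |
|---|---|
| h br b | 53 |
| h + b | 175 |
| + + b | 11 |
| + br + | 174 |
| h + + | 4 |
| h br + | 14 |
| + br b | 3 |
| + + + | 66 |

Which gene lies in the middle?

The two most frequent reciprocal classes, + br + and h + b, are the parental types, so the F1 was + br + / h + b.
The two rarest classes, + br b and h + +, are the double crossovers. Comparing them with the parentals, only the b allele has switched, so b is the middle locus and the order is br – b – h.

b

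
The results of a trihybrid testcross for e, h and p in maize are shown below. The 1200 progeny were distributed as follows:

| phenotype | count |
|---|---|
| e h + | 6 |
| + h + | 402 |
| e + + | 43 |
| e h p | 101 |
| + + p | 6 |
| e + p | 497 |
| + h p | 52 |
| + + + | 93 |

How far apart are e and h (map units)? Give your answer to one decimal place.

17.2 map units

The two most frequent reciprocal classes, + h + and e + p, are the parental types, so the F1 was + h + / e + p.
The two rarest classes, e h + and + + p, are the double crossovers. Comparing them with the parentals, only the e allele has switched, so e is the middle locus and the order is p – e – h.
Crossovers in the e–h interval produce the single-crossover classes + + + and e h p (93 + 101 = 194) plus the double crossovers (12).
RF(e–h) = (194 + 12) / 1200 = 206/1200 = 0.1717 → 17.2 map units.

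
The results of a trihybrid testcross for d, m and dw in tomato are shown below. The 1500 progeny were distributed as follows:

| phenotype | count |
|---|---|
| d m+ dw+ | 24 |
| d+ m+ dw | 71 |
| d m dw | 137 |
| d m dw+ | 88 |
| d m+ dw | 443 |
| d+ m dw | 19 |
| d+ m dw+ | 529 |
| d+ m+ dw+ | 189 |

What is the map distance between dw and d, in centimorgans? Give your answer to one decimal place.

13.5 centimorgans

The two most frequent reciprocal classes, d m+ dw and d+ m dw+, are the parental types, so the F1 was d m+ dw / d+ m dw+.
The two rarest classes, d m+ dw+ and d+ m dw, are the double crossovers. Comparing them with the parentals, only the dw allele has switched, so dw is the middle locus and the order is d – dw – m.
Crossovers in the d–dw interval produce the single-crossover classes d+ m+ dw and d m dw+ (71 + 88 = 159) plus the double crossovers (43).
RF(d–dw) = (159 + 43) / 1500 = 202/1500 = 0.1347 → 13.5 centimorgans.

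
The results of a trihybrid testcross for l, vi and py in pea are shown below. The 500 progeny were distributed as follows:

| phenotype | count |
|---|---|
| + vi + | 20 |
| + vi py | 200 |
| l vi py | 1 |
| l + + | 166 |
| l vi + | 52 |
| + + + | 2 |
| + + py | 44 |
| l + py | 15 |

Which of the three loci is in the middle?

l

The two most frequent reciprocal classes, l + + and + vi py, are the parental types, so the F1 was l + + / + vi py.
The two rarest classes, + + + and l vi py, are the double crossovers. Comparing them with the parentals, only the l allele has switched, so l is the middle locus and the order is vi – l – py.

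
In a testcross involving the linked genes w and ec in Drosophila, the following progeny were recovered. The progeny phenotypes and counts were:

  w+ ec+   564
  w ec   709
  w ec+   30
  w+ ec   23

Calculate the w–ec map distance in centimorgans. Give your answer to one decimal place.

4.0 centimorgans

The two most frequent classes, w+ ec+ (564) and w ec (709), are the parental types, so the F1 was w+ ec+ / w ec.
The recombinant classes are w+ ec and w ec+: 23 + 30 = 53.
Recombination frequency = 53/1326 = 0.0400 ≈ 4.0%, i.e. 4.0 centimorgans.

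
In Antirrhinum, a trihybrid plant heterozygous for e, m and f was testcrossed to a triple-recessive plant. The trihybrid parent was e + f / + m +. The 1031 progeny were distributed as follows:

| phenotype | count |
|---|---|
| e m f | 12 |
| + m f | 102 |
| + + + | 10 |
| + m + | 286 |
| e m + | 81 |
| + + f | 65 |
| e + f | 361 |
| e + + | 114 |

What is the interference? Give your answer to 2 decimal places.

0.43

The two rarest classes, e m f and + + +, are the double crossovers. Comparing them with the parentals, only the m allele has switched, so m is the middle locus and the order is f – m – e.
f–m: (216 + 22)/1031 = 0.2308; m–e: (146 + 22)/1031 = 0.1629.
Expected DCO frequency = 0.2308 × 0.1629 ≈ 0.03760; observed = 22/1031 ≈ 0.02134.
Coefficient of coincidence = 0.02134/0.03760 ≈ 0.57; interference = 1 − 0.57 = 0.43.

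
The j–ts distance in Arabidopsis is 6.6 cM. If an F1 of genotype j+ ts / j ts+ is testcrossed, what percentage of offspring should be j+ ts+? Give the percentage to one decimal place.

A map distance of 6.6 cM corresponds to a recombination frequency of 0.066.
The F1 is j+ ts / j ts+, so j+ ts+ is a recombinant gamete class with expected frequency r/2 = 0.066/2 = 0.0330.
That is 0.0330 = 3.3% of the progeny.

3.3%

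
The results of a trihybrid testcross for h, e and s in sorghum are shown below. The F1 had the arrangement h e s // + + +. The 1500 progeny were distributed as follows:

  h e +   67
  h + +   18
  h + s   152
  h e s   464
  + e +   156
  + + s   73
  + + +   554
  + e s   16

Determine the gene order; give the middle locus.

The two rarest classes, + e s and h + +, are the double crossovers. Comparing them with the parentals, only the h allele has switched, so h is the middle locus and the order is e – h – s.

h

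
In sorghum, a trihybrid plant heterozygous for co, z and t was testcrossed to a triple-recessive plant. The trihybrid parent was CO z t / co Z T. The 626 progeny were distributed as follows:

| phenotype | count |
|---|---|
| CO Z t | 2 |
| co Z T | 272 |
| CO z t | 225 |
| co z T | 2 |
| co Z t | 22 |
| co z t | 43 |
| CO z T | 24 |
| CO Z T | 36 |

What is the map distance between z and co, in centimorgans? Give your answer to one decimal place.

The two rarest classes, CO Z t and co z T, are the double crossovers. Comparing them with the parentals, only the z allele has switched, so z is the middle locus and the order is co – z – t.
Crossovers in the co–z interval produce the single-crossover classes co z t and CO Z T (43 + 36 = 79) plus the double crossovers (4).
RF(co–z) = (79 + 4) / 626 = 83/626 = 0.1326 → 13.3 centimorgans.

13.3 centimorgans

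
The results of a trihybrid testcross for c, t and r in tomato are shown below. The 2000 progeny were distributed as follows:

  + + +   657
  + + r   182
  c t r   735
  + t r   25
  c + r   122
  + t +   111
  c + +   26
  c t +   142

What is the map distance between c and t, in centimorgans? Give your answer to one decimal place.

The two most frequent reciprocal classes, c t r and + + +, are the parental types, so the F1 was c t r / + + +.
The two rarest classes, + t r and c + +, are the double crossovers. Comparing them with the parentals, only the c allele has switched, so c is the middle locus and the order is r – c – t.
Crossovers in the c–t interval produce the single-crossover classes c + r and + t + (122 + 111 = 233) plus the double crossovers (51).
RF(c–t) = (233 + 51) / 2000 = 284/2000 = 0.1420 → 14.2 centimorgans.

14.2 centimorgans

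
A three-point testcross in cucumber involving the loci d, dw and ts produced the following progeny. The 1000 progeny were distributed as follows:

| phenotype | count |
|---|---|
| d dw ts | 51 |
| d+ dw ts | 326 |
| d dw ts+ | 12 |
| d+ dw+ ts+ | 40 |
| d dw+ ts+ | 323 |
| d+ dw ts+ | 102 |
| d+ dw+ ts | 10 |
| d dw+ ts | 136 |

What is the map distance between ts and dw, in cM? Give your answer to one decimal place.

26.0 cM

The two most frequent reciprocal classes, d+ dw ts and d dw+ ts+, are the parental types, so the F1 was d+ dw ts / d dw+ ts+.
The two rarest classes, d+ dw+ ts and d dw ts+, are the double crossovers. Comparing them with the parentals, only the dw allele has switched, so dw is the middle locus and the order is d – dw – ts.
Crossovers in the dw–ts interval produce the single-crossover classes d+ dw ts+ and d dw+ ts (102 + 136 = 238) plus the double crossovers (22).
RF(dw–ts) = (238 + 22) / 1000 = 260/1000 = 0.2600 → 26.0 cM.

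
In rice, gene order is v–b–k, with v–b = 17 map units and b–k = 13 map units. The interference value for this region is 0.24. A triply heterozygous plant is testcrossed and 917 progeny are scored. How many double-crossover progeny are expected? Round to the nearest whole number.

Map distances give recombination frequencies of 0.170 and 0.130 for the two intervals.
With interference 0.24 (so coincidence = 0.76), expected double-crossover frequency = 0.170 × 0.130 × 0.76 = 0.01680.
Expected number = 0.01680 × 917 = 15.40 ≈ 15.

15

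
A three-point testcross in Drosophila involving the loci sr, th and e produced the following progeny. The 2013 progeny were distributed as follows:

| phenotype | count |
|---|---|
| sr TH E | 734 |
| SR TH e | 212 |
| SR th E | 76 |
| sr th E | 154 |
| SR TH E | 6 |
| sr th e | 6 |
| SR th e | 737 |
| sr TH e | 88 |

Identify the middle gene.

The two most frequent reciprocal classes, SR th e and sr TH E, are the parental types, so the F1 was SR th e / sr TH E.
The two rarest classes, sr th e and SR TH E, are the double crossovers. Comparing them with the parentals, only the sr allele has switched, so sr is the middle locus and the order is e – sr – th.

sr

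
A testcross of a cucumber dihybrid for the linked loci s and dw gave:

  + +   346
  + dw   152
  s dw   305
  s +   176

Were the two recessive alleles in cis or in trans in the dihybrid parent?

cis

The two most frequent classes are + + (346) and s dw (305); these are the parental (non-recombinant) types.
So the F1 carried + + on one chromosome and s dw on the other — the recessive alleles are on the same chromosome (cis / coupling).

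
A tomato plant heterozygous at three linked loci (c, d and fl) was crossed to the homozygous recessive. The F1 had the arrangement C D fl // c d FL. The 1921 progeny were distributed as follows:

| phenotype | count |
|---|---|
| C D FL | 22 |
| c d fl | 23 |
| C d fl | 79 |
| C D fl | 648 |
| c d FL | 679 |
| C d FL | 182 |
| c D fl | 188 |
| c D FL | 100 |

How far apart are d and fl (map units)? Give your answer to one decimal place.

The two rarest classes, C D FL and c d fl, are the double crossovers. Comparing them with the parentals, only the fl allele has switched, so fl is the middle locus and the order is c – fl – d.
Crossovers in the fl–d interval produce the single-crossover classes C d fl and c D FL (79 + 100 = 179) plus the double crossovers (45).
RF(fl–d) = (179 + 45) / 1921 = 224/1921 = 0.1166 → 11.7 map units.

11.7 map units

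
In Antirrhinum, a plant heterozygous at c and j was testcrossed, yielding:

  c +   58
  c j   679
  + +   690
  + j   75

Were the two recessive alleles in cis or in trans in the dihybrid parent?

cis

The two most frequent classes are + + (690) and c j (679); these are the parental (non-recombinant) types.
So the F1 carried + + on one chromosome and c j on the other — the recessive alleles are on the same chromosome (cis / coupling).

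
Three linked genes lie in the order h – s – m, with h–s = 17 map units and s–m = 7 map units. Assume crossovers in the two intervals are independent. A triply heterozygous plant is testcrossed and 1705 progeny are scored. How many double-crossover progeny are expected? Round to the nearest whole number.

Map distances give recombination frequencies of 0.170 and 0.070 for the two intervals.
With no interference, expected double-crossover frequency = 0.170 × 0.070 = 0.01190.
Expected number = 0.01190 × 1705 = 20.29 ≈ 20.

20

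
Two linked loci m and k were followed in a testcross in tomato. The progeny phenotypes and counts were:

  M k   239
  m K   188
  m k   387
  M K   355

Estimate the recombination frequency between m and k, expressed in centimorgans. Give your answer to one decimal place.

The two most frequent classes, M K (355) and m k (387), are the parental types, so the F1 was M K / m k.
The recombinant classes are M k and m K: 239 + 188 = 427.
Recombination frequency = 427/1169 = 0.3653 ≈ 36.5%, i.e. 36.5 centimorgans.

36.5 centimorgans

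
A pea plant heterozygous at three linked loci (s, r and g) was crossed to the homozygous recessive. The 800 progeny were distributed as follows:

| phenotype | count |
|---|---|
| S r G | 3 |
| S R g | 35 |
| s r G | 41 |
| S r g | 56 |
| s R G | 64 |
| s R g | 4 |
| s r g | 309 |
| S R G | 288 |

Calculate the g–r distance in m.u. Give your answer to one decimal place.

The two most frequent reciprocal classes, s r g and S R G, are the parental types, so the F1 was s r g / S R G.
The two rarest classes, s R g and S r G, are the double crossovers. Comparing them with the parentals, only the r allele has switched, so r is the middle locus and the order is g – r – s.
Crossovers in the g–r interval produce the single-crossover classes s r G and S R g (41 + 35 = 76) plus the double crossovers (7).
RF(g–r) = (76 + 7) / 800 = 83/800 = 0.1037 → 10.4 m.u.

10.4 m.u.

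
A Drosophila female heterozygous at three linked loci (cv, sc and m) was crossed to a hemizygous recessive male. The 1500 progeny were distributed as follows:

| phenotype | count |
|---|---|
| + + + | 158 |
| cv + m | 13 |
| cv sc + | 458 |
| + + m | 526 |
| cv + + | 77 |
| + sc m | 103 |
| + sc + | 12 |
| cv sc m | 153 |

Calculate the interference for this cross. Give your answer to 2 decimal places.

The two most frequent reciprocal classes, cv sc + and + + m, are the parental types, so the F1 was cv sc + / + + m.
The two rarest classes, + sc + and cv + m, are the double crossovers. Comparing them with the parentals, only the cv allele has switched, so cv is the middle locus and the order is sc – cv – m.
sc–cv: (180 + 25)/1500 = 0.1367; cv–m: (311 + 25)/1500 = 0.2240.
Expected DCO frequency = 0.1367 × 0.2240 ≈ 0.03062; observed = 25/1500 ≈ 0.01667.
Coefficient of coincidence = 0.01667/0.03062 ≈ 0.54; interference = 1 − 0.54 = 0.46.

0.46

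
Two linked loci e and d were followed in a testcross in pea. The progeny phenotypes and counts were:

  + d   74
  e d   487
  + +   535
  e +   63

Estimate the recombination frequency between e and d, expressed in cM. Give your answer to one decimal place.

11.8 cM

The two most frequent classes, + + (535) and e d (487), are the parental types, so the F1 was + + / e d.
The recombinant classes are + d and e +: 74 + 63 = 137.
Recombination frequency = 137/1159 = 0.1182 ≈ 11.8%, i.e. 11.8 cM.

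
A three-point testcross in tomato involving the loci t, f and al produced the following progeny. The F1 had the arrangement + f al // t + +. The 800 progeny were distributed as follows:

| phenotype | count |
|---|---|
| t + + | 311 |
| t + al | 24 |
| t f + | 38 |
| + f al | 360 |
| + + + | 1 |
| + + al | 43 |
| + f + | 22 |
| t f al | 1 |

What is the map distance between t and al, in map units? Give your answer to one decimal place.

The two rarest classes, t f al and + + +, are the double crossovers. Comparing them with the parentals, only the t allele has switched, so t is the middle locus and the order is f – t – al.
Crossovers in the t–al interval produce the single-crossover classes + f + and t + al (22 + 24 = 46) plus the double crossovers (2).
RF(t–al) = (46 + 2) / 800 = 48/800 = 0.0600 → 6.0 map units.

6.0 map units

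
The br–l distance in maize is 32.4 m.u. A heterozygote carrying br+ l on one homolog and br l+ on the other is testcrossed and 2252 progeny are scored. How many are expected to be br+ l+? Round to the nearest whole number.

365

A map distance of 32.4 m.u. corresponds to a recombination frequency of 0.324.
The F1 is br+ l / br l+, so br+ l+ is a recombinant gamete class with expected frequency r/2 = 0.324/2 = 0.1620.
Expected number = 0.1620 × 2252 = 364.82 ≈ 365.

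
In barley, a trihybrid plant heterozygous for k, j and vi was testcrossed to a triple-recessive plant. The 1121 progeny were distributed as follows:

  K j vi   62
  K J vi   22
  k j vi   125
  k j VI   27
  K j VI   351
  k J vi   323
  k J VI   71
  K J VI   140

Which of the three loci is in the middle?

k

The two most frequent reciprocal classes, k J vi and K j VI, are the parental types, so the F1 was k J vi / K j VI.
The two rarest classes, K J vi and k j VI, are the double crossovers. Comparing them with the parentals, only the k allele has switched, so k is the middle locus and the order is vi – k – j.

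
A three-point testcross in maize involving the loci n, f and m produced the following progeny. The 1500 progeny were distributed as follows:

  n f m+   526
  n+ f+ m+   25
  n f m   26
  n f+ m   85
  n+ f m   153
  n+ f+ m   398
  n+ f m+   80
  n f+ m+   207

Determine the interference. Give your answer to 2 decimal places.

0.14

The two most frequent reciprocal classes, n+ f+ m and n f m+, are the parental types, so the F1 was n+ f+ m / n f m+.
The two rarest classes, n+ f+ m+ and n f m, are the double crossovers. Comparing them with the parentals, only the m allele has switched, so m is the middle locus and the order is f – m – n.
f–m: (360 + 51)/1500 = 0.2740; m–n: (165 + 51)/1500 = 0.1440.
Expected DCO frequency = 0.2740 × 0.1440 ≈ 0.03946; observed = 51/1500 ≈ 0.03400.
Coefficient of coincidence = 0.03400/0.03946 ≈ 0.86; interference = 1 − 0.86 = 0.14.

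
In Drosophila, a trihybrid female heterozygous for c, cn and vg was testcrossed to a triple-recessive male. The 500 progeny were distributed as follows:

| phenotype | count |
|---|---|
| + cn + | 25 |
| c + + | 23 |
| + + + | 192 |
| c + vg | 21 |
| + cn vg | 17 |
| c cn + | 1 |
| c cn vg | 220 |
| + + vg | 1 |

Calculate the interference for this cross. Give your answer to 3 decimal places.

0.504

The two most frequent reciprocal classes, + + + and c cn vg, are the parental types, so the F1 was + + + / c cn vg.
The two rarest classes, + + vg and c cn +, are the double crossovers. Comparing them with the parentals, only the vg allele has switched, so vg is the middle locus and the order is cn – vg – c.
cn–vg: (46 + 2)/500 = 0.0960; vg–c: (40 + 2)/500 = 0.0840.
Expected DCO frequency = 0.0960 × 0.0840 ≈ 0.00806; observed = 2/500 ≈ 0.00400.
Coefficient of coincidence = 0.00400/0.00806 ≈ 0.496; interference = 1 − 0.496 = 0.504.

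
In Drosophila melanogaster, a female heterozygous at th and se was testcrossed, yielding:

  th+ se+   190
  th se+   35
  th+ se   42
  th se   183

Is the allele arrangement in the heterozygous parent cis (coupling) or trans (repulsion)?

The two most frequent classes are th+ se+ (190) and th se (183); these are the parental (non-recombinant) types.
So the F1 carried th+ se+ on one chromosome and th se on the other — the recessive alleles are on the same chromosome (cis / coupling).

cis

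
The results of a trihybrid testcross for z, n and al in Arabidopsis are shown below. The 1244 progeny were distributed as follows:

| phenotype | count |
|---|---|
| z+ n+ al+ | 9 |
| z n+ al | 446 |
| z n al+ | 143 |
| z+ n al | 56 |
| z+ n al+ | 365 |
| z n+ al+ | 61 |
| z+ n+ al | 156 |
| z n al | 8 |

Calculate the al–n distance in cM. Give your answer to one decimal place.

The two most frequent reciprocal classes, z+ n al+ and z n+ al, are the parental types, so the F1 was z+ n al+ / z n+ al.
The two rarest classes, z+ n+ al+ and z n al, are the double crossovers. Comparing them with the parentals, only the n allele has switched, so n is the middle locus and the order is z – n – al.
Crossovers in the n–al interval produce the single-crossover classes z+ n al and z n+ al+ (56 + 61 = 117) plus the double crossovers (17).
RF(n–al) = (117 + 17) / 1244 = 134/1244 = 0.1077 → 10.8 cM.

10.8 cM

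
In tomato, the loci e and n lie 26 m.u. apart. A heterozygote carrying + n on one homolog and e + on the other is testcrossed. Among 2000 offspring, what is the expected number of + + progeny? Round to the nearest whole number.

260

A map distance of 26 m.u. corresponds to a recombination frequency of 0.260.
The F1 is + n / e +, so + + is a recombinant gamete class with expected frequency r/2 = 0.260/2 = 0.1300.
Expected number = 0.1300 × 2000 = 260.00 ≈ 260.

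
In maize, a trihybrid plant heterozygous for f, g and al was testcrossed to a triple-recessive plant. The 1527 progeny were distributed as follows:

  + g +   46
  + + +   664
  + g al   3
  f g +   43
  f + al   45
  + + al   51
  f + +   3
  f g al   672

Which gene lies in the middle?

The two most frequent reciprocal classes, f g al and + + +, are the parental types, so the F1 was f g al / + + +.
The two rarest classes, + g al and f + +, are the double crossovers. Comparing them with the parentals, only the f allele has switched, so f is the middle locus and the order is al – f – g.

f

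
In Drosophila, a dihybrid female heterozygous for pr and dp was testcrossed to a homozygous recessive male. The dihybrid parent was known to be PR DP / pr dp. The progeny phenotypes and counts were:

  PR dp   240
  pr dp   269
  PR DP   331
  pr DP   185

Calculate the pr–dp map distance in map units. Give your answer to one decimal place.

The recombinant classes are PR dp and pr DP: 240 + 185 = 425.
Recombination frequency = 425/1025 = 0.4146 ≈ 41.5%, i.e. 41.5 map units.

41.5 map units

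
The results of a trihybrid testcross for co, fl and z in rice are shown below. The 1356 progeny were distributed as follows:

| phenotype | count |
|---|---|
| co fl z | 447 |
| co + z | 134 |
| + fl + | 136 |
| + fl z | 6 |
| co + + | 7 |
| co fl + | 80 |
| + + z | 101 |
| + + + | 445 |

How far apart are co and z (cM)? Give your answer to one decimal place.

The two most frequent reciprocal classes, + + + and co fl z, are the parental types, so the F1 was + + + / co fl z.
The two rarest classes, co + + and + fl z, are the double crossovers. Comparing them with the parentals, only the co allele has switched, so co is the middle locus and the order is fl – co – z.
Crossovers in the co–z interval produce the single-crossover classes + + z and co fl + (101 + 80 = 181) plus the double crossovers (13).
RF(co–z) = (181 + 13) / 1356 = 194/1356 = 0.1431 → 14.3 cM.

14.3 cM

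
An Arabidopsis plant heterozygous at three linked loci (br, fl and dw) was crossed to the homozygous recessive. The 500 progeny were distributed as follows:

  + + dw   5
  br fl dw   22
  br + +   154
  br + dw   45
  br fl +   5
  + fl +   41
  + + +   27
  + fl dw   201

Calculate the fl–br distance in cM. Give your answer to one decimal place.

The two most frequent reciprocal classes, br + + and + fl dw, are the parental types, so the F1 was br + + / + fl dw.
The two rarest classes, br fl + and + + dw, are the double crossovers. Comparing them with the parentals, only the fl allele has switched, so fl is the middle locus and the order is dw – fl – br.
Crossovers in the fl–br interval produce the single-crossover classes + + + and br fl dw (27 + 22 = 49) plus the double crossovers (10).
RF(fl–br) = (49 + 10) / 500 = 59/500 = 0.1180 → 11.8 cM.

11.8 cM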